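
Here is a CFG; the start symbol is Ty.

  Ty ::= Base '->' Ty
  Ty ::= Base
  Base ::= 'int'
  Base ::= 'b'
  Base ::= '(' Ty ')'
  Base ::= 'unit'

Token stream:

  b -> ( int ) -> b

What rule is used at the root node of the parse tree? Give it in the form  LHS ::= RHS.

[Ty [Base b] -> [Ty [Base ( [Ty [Base int]] )] -> [Ty [Base b]]]]

Ty ::= Base '->' Ty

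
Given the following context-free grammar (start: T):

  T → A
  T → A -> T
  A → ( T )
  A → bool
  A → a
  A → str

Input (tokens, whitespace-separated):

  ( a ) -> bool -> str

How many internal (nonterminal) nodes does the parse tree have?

8

[T [A ( [T [A a]] )] -> [T [A bool] -> [T [A str]]]]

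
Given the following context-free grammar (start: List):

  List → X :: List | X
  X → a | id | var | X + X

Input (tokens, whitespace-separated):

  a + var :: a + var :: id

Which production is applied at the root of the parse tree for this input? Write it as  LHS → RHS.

[List [X [X a] + [X var]] :: [List [X [X a] + [X var]] :: [List [X id]]]]

List → X :: List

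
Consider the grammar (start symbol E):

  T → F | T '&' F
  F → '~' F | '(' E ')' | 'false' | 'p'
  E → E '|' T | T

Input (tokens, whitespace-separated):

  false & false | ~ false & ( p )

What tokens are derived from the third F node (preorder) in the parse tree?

[E [E [T [T [F false]] & [F false]]] | [T [T [F ~ [F false]]] & [F ( [E [T [F p]]] )]]]

~ false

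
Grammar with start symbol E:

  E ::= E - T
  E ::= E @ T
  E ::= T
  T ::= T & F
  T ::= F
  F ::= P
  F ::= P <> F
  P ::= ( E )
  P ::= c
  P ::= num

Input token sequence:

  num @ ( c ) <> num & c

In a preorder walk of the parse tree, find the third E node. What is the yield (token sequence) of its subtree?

c

[E [E [T [F [P num]]]] @ [T [T [F [P ( [E [T [F [P c]]]] )] <> [F [P num]]]] & [F [P c]]]]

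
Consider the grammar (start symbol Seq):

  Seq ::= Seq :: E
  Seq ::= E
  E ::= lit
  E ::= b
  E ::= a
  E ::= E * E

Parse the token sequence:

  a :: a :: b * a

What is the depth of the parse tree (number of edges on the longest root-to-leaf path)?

4

[Seq [Seq [Seq [E a]] :: [E a]] :: [E [E b] * [E a]]]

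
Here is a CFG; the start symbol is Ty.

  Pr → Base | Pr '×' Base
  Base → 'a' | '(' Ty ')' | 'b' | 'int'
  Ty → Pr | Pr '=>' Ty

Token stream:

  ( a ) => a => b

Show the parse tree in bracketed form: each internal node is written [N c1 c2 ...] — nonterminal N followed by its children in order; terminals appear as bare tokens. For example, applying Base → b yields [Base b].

[Ty [Pr [Base ( [Ty [Pr [Base a]]] )]] => [Ty [Pr [Base a]] => [Ty [Pr [Base b]]]]]

Ty
Pr => Ty
Base => Ty
( Ty ) => Ty
( Pr ) => Ty
( Base ) => Ty
( a ) => Ty
( a ) => Pr => Ty
( a ) => Base => Ty
( a ) => a => Ty
( a ) => a => Pr
( a ) => a => Base
( a ) => a => b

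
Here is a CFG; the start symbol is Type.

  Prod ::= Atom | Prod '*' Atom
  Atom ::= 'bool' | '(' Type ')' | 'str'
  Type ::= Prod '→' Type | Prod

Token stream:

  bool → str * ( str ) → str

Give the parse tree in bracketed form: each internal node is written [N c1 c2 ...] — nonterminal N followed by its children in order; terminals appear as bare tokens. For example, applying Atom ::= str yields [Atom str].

[Type [Prod [Atom bool]] → [Type [Prod [Prod [Atom str]] * [Atom ( [Type [Prod [Atom str]]] )]] → [Type [Prod [Atom str]]]]]

Type
Prod → Type
Atom → Type
bool → Type
bool → Prod → Type
bool → Prod * Atom → Type
bool → Atom * Atom → Type
bool → str * Atom → Type
bool → str * ( Type ) → Type
bool → str * ( Prod ) → Type
bool → str * ( Atom ) → Type
bool → str * ( str ) → Type
bool → str * ( str ) → Prod
bool → str * ( str ) → Atom
bool → str * ( str ) → str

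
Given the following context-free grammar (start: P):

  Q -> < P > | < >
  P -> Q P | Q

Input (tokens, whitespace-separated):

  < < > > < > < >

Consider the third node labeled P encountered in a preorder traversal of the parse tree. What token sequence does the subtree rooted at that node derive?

[P [Q < [P [Q < >]] >] [P [Q < >] [P [Q < >]]]]

< > < >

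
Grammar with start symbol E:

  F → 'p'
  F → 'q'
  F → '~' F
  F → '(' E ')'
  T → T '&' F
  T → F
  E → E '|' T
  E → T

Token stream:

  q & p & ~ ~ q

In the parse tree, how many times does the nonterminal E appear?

1

[E [T [T [T [F q]] & [F p]] & [F ~ [F ~ [F q]]]]]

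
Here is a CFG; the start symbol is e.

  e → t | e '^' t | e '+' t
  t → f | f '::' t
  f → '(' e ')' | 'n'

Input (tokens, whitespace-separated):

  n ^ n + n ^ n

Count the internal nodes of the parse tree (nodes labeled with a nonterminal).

12

[e [e [e [e [t [f n]]] ^ [t [f n]]] + [t [f n]]] ^ [t [f n]]]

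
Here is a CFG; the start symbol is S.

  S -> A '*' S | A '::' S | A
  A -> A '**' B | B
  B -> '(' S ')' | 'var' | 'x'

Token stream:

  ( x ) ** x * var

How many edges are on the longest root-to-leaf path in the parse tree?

7

[S [A [A [B ( [S [A [B x]]] )]] ** [B x]] * [S [A [B var]]]]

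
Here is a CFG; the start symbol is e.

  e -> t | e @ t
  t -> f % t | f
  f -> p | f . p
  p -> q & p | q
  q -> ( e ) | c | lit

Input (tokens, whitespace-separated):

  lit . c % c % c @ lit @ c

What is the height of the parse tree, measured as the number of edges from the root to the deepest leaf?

[e [e [e [t [f [f [p [q lit]]] . [p [q c]]] % [t [f [p [q c]]] % [t [f [p [q c]]]]]]] @ [t [f [p [q lit]]]]] @ [t [f [p [q c]]]]]

9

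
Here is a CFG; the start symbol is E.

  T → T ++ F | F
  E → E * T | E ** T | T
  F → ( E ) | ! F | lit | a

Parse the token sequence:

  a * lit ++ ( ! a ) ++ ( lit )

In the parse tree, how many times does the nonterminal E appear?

4

[E [E [T [F a]]] * [T [T [T [F lit]] ++ [F ( [E [T [F ! [F a]]]] )]] ++ [F ( [E [T [F lit]]] )]]]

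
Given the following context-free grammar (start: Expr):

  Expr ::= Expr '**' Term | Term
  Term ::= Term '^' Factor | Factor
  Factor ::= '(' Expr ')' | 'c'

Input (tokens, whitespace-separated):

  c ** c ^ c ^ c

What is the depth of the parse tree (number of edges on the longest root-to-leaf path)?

[Expr [Expr [Term [Factor c]]] ** [Term [Term [Term [Factor c]] ^ [Factor c]] ^ [Factor c]]]

5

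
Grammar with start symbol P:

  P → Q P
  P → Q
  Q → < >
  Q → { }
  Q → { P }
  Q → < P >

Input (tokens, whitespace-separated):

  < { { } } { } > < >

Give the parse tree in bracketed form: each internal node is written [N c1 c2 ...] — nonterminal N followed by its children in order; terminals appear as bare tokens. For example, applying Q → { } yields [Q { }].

[P [Q < [P [Q { [P [Q { }]] }] [P [Q { }]]] >] [P [Q < >]]]

P
Q P
< P > P
< Q P > P
< { P } P > P
< { Q } P > P
< { { } } P > P
< { { } } Q > P
< { { } } { } > P
< { { } } { } > Q
< { { } } { } > < >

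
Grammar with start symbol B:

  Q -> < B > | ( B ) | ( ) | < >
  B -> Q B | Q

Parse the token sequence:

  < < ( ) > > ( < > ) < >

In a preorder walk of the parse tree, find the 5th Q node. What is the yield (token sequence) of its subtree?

< >

[B [Q < [B [Q < [B [Q ( )]] >]] >] [B [Q ( [B [Q < >]] )] [B [Q < >]]]]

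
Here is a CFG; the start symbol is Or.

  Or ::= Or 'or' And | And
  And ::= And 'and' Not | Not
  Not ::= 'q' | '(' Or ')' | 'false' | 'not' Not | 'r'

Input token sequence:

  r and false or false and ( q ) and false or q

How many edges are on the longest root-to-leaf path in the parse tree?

[Or [Or [Or [And [And [Not r]] and [Not false]]] or [And [And [And [Not false]] and [Not ( [Or [And [Not q]]] )]] and [Not false]]] or [And [Not q]]]

8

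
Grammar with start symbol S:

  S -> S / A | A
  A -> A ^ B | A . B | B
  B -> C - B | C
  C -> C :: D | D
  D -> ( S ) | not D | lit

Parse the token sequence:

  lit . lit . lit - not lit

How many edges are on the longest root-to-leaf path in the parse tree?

[S [A [A [A [B [C [D lit]]]] . [B [C [D lit]]]] . [B [C [D lit]] - [B [C [D not [D lit]]]]]]]

7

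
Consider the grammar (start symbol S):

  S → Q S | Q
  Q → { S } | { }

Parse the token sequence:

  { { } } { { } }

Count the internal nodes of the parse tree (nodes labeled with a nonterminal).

[S [Q { [S [Q { }]] }] [S [Q { [S [Q { }]] }]]]

8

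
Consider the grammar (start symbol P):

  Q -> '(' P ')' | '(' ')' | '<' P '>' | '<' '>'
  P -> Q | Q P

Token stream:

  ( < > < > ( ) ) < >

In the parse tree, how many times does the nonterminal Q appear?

5

[P [Q ( [P [Q < >] [P [Q < >] [P [Q ( )]]]] )] [P [Q < >]]]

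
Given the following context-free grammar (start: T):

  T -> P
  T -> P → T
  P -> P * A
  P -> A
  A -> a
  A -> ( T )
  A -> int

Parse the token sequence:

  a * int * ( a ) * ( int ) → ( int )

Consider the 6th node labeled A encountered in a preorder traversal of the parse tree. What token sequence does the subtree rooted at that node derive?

int

[T [P [P [P [P [A a]] * [A int]] * [A ( [T [P [A a]]] )]] * [A ( [T [P [A int]]] )]] → [T [P [A ( [T [P [A int]]] )]]]]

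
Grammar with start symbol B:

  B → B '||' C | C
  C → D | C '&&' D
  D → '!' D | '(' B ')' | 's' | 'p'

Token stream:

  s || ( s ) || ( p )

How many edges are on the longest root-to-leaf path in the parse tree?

7

[B [B [B [C [D s]]] || [C [D ( [B [C [D s]]] )]]] || [C [D ( [B [C [D p]]] )]]]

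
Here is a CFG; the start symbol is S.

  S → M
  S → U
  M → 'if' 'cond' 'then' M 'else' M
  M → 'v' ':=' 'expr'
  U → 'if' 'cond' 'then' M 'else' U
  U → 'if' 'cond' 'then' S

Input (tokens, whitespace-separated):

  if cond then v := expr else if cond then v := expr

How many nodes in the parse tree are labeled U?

[S [U if cond then [M v := expr] else [U if cond then [S [M v := expr]]]]]

2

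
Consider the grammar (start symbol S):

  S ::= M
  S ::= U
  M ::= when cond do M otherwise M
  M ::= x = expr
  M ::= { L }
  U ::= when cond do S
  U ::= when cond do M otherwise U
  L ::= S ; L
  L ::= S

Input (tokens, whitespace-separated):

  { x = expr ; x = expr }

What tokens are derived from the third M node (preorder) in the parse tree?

[S [M { [L [S [M x = expr]] ; [L [S [M x = expr]]]] }]]

x = expr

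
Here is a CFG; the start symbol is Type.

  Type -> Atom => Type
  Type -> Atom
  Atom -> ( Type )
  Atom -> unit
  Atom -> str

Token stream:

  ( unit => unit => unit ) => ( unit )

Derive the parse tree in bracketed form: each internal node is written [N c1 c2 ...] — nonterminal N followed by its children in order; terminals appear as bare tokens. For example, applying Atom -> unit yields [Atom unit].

Type
Atom => Type
( Type ) => Type
( Atom => Type ) => Type
( unit => Type ) => Type
( unit => Atom => Type ) => Type
( unit => unit => Type ) => Type
( unit => unit => Atom ) => Type
( unit => unit => unit ) => Type
( unit => unit => unit ) => Atom
( unit => unit => unit ) => ( Type )
( unit => unit => unit ) => ( Atom )
( unit => unit => unit ) => ( unit )

[Type [Atom ( [Type [Atom unit] => [Type [Atom unit] => [Type [Atom unit]]]] )] => [Type [Atom ( [Type [Atom unit]] )]]]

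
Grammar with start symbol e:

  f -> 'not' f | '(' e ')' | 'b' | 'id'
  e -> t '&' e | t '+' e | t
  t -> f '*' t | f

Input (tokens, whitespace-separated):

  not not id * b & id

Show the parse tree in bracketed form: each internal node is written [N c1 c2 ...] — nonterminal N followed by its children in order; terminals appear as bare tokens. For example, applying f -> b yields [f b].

e
t & e
f * t & e
not f * t & e
not not f * t & e
not not id * t & e
not not id * f & e
not not id * b & e
not not id * b & t
not not id * b & f
not not id * b & id

[e [t [f not [f not [f id]]] * [t [f b]]] & [e [t [f id]]]]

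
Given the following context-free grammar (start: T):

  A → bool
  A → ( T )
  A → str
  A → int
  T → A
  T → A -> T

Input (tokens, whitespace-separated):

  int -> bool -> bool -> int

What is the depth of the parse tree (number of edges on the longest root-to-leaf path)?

[T [A int] -> [T [A bool] -> [T [A bool] -> [T [A int]]]]]

5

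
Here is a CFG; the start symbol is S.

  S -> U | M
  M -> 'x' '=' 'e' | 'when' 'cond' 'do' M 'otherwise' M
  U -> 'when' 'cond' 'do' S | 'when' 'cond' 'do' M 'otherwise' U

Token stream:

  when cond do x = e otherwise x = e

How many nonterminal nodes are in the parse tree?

4

[S [M when cond do [M x = e] otherwise [M x = e]]]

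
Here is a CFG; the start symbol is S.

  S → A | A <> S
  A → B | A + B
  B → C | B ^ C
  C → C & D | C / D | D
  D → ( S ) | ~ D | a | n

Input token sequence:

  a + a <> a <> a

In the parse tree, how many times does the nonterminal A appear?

[S [A [A [B [C [D a]]]] + [B [C [D a]]]] <> [S [A [B [C [D a]]]] <> [S [A [B [C [D a]]]]]]]

4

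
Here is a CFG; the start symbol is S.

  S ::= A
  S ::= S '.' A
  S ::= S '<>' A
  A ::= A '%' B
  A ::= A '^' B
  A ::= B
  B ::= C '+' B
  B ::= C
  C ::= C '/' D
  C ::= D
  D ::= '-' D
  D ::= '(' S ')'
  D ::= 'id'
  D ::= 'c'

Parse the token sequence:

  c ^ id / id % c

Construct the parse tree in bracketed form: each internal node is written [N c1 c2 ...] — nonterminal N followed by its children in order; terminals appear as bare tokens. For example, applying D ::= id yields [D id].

[S [A [A [A [B [C [D c]]]] ^ [B [C [C [D id]] / [D id]]]] % [B [C [D c]]]]]

S
A
A % B
A ^ B % B
B ^ B % B
C ^ B % B
D ^ B % B
c ^ B % B
c ^ C % B
c ^ C / D % B
c ^ D / D % B
c ^ id / D % B
c ^ id / id % B
c ^ id / id % C
c ^ id / id % D
c ^ id / id % c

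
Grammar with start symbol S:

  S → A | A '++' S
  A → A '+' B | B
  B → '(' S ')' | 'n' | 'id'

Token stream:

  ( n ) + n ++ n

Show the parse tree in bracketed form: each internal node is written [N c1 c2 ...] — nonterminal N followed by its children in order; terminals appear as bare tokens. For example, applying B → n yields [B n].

[S [A [A [B ( [S [A [B n]]] )]] + [B n]] ++ [S [A [B n]]]]

S
A ++ S
A + B ++ S
B + B ++ S
( S ) + B ++ S
( A ) + B ++ S
( B ) + B ++ S
( n ) + B ++ S
( n ) + n ++ S
( n ) + n ++ A
( n ) + n ++ B
( n ) + n ++ n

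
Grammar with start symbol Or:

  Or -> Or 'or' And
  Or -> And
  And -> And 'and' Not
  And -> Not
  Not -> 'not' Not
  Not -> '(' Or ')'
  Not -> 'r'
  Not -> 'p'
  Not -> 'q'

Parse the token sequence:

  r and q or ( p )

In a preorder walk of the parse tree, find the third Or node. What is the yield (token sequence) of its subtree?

[Or [Or [And [And [Not r]] and [Not q]]] or [And [Not ( [Or [And [Not p]]] )]]]

p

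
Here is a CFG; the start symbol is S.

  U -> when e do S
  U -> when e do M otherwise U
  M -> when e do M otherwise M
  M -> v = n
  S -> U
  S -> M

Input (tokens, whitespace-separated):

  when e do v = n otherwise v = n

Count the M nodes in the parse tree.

3

[S [M when e do [M v = n] otherwise [M v = n]]]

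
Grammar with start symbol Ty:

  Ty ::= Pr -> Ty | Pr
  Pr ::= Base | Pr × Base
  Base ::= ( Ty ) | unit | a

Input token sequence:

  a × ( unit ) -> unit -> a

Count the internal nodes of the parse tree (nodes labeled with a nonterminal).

[Ty [Pr [Pr [Base a]] × [Base ( [Ty [Pr [Base unit]]] )]] -> [Ty [Pr [Base unit]] -> [Ty [Pr [Base a]]]]]

14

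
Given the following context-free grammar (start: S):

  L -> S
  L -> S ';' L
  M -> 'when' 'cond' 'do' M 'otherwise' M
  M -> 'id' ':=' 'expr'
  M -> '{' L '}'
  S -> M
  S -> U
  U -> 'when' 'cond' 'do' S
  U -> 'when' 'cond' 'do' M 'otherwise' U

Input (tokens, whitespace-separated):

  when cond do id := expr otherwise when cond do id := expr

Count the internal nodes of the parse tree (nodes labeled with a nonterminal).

[S [U when cond do [M id := expr] otherwise [U when cond do [S [M id := expr]]]]]

6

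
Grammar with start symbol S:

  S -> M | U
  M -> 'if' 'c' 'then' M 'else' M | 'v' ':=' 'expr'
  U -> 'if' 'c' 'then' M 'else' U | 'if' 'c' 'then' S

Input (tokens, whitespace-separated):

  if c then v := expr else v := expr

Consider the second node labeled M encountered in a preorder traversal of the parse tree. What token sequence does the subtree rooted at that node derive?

v := expr

[S [M if c then [M v := expr] else [M v := expr]]]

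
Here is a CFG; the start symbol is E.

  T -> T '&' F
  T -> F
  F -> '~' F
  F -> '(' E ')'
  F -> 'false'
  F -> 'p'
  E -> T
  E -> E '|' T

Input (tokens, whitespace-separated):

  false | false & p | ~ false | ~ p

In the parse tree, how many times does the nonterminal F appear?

[E [E [E [E [T [F false]]] | [T [T [F false]] & [F p]]] | [T [F ~ [F false]]]] | [T [F ~ [F p]]]]

7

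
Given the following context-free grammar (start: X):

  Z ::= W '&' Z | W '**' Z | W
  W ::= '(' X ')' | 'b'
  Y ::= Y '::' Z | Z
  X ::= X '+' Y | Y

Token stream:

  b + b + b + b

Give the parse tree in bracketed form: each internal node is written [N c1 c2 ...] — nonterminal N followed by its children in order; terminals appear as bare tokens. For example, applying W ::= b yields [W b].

[X [X [X [X [Y [Z [W b]]]] + [Y [Z [W b]]]] + [Y [Z [W b]]]] + [Y [Z [W b]]]]

X
X + Y
X + Y + Y
X + Y + Y + Y
Y + Y + Y + Y
Z + Y + Y + Y
W + Y + Y + Y
b + Y + Y + Y
b + Z + Y + Y
b + W + Y + Y
b + b + Y + Y
b + b + Z + Y
b + b + W + Y
b + b + b + Y
b + b + b + Z
b + b + b + W
b + b + b + b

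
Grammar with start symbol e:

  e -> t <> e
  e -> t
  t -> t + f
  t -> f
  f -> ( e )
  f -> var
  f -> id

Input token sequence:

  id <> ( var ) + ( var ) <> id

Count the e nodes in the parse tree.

5

[e [t [f id]] <> [e [t [t [f ( [e [t [f var]]] )]] + [f ( [e [t [f var]]] )]] <> [e [t [f id]]]]]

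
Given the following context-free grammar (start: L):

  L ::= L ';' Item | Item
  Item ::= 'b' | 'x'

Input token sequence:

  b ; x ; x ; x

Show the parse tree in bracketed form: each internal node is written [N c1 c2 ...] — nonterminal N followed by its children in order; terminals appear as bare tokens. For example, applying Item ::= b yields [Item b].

[L [L [L [L [Item b]] ; [Item x]] ; [Item x]] ; [Item x]]

L
L ; Item
L ; Item ; Item
L ; Item ; Item ; Item
Item ; Item ; Item ; Item
b ; Item ; Item ; Item
b ; x ; Item ; Item
b ; x ; x ; Item
b ; x ; x ; x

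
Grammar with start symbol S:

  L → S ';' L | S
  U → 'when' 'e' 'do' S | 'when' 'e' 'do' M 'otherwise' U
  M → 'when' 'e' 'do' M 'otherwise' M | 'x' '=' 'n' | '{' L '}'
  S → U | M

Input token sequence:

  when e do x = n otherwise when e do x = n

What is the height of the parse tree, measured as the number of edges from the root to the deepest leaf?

[S [U when e do [M x = n] otherwise [U when e do [S [M x = n]]]]]

5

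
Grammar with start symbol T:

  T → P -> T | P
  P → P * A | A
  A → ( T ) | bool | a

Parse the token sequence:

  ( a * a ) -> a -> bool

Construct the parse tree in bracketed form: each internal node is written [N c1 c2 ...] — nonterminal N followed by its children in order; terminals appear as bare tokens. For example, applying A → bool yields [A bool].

[T [P [A ( [T [P [P [A a]] * [A a]]] )]] -> [T [P [A a]] -> [T [P [A bool]]]]]

T
P -> T
A -> T
( T ) -> T
( P ) -> T
( P * A ) -> T
( A * A ) -> T
( a * A ) -> T
( a * a ) -> T
( a * a ) -> P -> T
( a * a ) -> A -> T
( a * a ) -> a -> T
( a * a ) -> a -> P
( a * a ) -> a -> A
( a * a ) -> a -> bool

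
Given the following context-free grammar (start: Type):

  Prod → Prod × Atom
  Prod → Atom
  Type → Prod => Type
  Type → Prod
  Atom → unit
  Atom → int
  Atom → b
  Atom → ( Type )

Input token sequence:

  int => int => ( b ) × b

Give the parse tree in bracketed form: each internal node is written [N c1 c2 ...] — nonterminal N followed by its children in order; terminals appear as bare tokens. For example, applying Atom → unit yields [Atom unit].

Type
Prod => Type
Atom => Type
int => Type
int => Prod => Type
int => Atom => Type
int => int => Type
int => int => Prod
int => int => Prod × Atom
int => int => Atom × Atom
int => int => ( Type ) × Atom
int => int => ( Prod ) × Atom
int => int => ( Atom ) × Atom
int => int => ( b ) × Atom
int => int => ( b ) × b

[Type [Prod [Atom int]] => [Type [Prod [Atom int]] => [Type [Prod [Prod [Atom ( [Type [Prod [Atom b]]] )]] × [Atom b]]]]]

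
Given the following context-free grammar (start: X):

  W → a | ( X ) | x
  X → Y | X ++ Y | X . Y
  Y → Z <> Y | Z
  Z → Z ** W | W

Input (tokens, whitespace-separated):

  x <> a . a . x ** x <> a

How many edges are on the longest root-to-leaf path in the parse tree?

[X [X [X [Y [Z [W x]] <> [Y [Z [W a]]]]] . [Y [Z [W a]]]] . [Y [Z [Z [W x]] ** [W x]] <> [Y [Z [W a]]]]]

7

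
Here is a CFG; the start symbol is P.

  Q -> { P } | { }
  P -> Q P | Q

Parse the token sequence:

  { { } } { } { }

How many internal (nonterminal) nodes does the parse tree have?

8

[P [Q { [P [Q { }]] }] [P [Q { }] [P [Q { }]]]]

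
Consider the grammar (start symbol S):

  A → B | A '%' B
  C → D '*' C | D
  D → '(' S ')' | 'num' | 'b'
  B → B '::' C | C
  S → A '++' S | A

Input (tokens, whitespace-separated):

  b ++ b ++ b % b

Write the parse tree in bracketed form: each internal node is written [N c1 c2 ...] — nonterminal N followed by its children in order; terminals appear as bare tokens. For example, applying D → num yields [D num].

[S [A [B [C [D b]]]] ++ [S [A [B [C [D b]]]] ++ [S [A [A [B [C [D b]]]] % [B [C [D b]]]]]]]

S
A ++ S
B ++ S
C ++ S
D ++ S
b ++ S
b ++ A ++ S
b ++ B ++ S
b ++ C ++ S
b ++ D ++ S
b ++ b ++ S
b ++ b ++ A
b ++ b ++ A % B
b ++ b ++ B % B
b ++ b ++ C % B
b ++ b ++ D % B
b ++ b ++ b % B
b ++ b ++ b % C
b ++ b ++ b % D
b ++ b ++ b % b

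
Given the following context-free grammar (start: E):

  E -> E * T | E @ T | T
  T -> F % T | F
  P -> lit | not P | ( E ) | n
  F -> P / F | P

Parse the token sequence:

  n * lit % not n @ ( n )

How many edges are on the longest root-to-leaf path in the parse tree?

8

[E [E [E [T [F [P n]]]] * [T [F [P lit]] % [T [F [P not [P n]]]]]] @ [T [F [P ( [E [T [F [P n]]]] )]]]]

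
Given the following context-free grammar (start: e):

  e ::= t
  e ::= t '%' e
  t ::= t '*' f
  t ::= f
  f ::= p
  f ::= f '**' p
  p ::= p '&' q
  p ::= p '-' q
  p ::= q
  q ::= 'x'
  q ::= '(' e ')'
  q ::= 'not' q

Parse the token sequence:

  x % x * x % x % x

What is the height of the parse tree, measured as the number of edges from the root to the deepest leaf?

[e [t [f [p [q x]]]] % [e [t [t [f [p [q x]]]] * [f [p [q x]]]] % [e [t [f [p [q x]]]] % [e [t [f [p [q x]]]]]]]]

8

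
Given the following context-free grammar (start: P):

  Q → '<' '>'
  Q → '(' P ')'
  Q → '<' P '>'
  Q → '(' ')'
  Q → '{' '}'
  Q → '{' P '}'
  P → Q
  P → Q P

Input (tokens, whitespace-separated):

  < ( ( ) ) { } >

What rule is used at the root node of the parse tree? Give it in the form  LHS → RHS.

P → Q

[P [Q < [P [Q ( [P [Q ( )]] )] [P [Q { }]]] >]]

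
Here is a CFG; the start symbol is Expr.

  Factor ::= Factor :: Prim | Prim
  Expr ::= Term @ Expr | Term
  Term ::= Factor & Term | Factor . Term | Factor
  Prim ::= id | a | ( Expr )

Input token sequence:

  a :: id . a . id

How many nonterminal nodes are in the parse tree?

[Expr [Term [Factor [Factor [Prim a]] :: [Prim id]] . [Term [Factor [Prim a]] . [Term [Factor [Prim id]]]]]]

12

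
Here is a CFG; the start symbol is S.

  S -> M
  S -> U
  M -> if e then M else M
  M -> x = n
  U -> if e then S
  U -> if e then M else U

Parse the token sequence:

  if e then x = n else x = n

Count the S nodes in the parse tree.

1

[S [M if e then [M x = n] else [M x = n]]]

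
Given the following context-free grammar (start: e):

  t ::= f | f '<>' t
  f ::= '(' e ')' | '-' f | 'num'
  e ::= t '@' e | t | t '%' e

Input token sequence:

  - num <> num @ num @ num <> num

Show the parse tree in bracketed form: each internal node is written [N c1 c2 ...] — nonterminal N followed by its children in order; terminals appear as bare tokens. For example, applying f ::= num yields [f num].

e
t @ e
f <> t @ e
- f <> t @ e
- num <> t @ e
- num <> f @ e
- num <> num @ e
- num <> num @ t @ e
- num <> num @ f @ e
- num <> num @ num @ e
- num <> num @ num @ t
- num <> num @ num @ f <> t
- num <> num @ num @ num <> t
- num <> num @ num @ num <> f
- num <> num @ num @ num <> num

[e [t [f - [f num]] <> [t [f num]]] @ [e [t [f num]] @ [e [t [f num] <> [t [f num]]]]]]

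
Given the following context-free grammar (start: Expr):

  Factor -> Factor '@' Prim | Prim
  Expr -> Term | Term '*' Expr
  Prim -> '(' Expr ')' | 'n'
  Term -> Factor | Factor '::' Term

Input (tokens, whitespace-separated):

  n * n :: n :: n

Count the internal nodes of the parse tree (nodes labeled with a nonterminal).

[Expr [Term [Factor [Prim n]]] * [Expr [Term [Factor [Prim n]] :: [Term [Factor [Prim n]] :: [Term [Factor [Prim n]]]]]]]

14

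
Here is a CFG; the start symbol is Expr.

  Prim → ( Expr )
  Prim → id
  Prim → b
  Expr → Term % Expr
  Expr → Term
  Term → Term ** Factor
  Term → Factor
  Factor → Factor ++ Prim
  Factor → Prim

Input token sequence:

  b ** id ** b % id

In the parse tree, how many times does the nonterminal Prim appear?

[Expr [Term [Term [Term [Factor [Prim b]]] ** [Factor [Prim id]]] ** [Factor [Prim b]]] % [Expr [Term [Factor [Prim id]]]]]

4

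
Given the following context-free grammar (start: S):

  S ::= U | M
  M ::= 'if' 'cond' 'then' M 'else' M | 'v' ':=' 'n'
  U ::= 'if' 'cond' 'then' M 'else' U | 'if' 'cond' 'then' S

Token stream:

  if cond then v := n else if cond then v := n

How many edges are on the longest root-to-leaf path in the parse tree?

5

[S [U if cond then [M v := n] else [U if cond then [S [M v := n]]]]]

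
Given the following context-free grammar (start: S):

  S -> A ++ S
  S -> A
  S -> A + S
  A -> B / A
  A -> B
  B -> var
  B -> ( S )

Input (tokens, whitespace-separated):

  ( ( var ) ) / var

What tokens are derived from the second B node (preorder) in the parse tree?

( var )

[S [A [B ( [S [A [B ( [S [A [B var]]] )]]] )] / [A [B var]]]]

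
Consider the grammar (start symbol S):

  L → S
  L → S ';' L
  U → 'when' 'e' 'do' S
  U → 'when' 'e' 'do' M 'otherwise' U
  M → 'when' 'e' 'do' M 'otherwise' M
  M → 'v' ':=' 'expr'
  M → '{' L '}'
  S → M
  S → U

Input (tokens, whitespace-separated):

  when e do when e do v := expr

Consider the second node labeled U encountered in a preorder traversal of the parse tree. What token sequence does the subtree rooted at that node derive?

[S [U when e do [S [U when e do [S [M v := expr]]]]]]

when e do v := expr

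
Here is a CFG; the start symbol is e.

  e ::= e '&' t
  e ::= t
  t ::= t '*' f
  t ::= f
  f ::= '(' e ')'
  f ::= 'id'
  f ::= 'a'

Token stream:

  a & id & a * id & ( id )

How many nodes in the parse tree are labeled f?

[e [e [e [e [t [f a]]] & [t [f id]]] & [t [t [f a]] * [f id]]] & [t [f ( [e [t [f id]]] )]]]

6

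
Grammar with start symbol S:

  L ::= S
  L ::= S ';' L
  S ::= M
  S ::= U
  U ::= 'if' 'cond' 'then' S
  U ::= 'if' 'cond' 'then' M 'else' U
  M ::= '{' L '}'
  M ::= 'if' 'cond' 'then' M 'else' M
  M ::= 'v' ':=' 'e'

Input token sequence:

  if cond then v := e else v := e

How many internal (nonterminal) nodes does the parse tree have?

4

[S [M if cond then [M v := e] else [M v := e]]]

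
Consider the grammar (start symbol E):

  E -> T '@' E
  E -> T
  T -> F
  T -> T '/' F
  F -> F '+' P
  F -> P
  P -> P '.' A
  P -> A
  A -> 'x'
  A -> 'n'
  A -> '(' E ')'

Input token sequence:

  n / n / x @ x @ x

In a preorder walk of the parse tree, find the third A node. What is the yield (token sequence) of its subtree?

x

[E [T [T [T [F [P [A n]]]] / [F [P [A n]]]] / [F [P [A x]]]] @ [E [T [F [P [A x]]]] @ [E [T [F [P [A x]]]]]]]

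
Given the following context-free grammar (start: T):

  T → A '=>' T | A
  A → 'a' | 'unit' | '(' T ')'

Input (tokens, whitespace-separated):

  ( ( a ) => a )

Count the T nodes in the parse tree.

4

[T [A ( [T [A ( [T [A a]] )] => [T [A a]]] )]]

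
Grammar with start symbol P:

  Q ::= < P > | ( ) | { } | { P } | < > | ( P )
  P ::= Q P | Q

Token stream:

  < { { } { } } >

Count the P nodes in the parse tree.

[P [Q < [P [Q { [P [Q { }] [P [Q { }]]] }]] >]]

4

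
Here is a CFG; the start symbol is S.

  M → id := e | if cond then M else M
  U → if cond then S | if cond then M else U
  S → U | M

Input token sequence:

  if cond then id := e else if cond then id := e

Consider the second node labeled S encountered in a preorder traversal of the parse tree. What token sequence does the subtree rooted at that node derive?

id := e

[S [U if cond then [M id := e] else [U if cond then [S [M id := e]]]]]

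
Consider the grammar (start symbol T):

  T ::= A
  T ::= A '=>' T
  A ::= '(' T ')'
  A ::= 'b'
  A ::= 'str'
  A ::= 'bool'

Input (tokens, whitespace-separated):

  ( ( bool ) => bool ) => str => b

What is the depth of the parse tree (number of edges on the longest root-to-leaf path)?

[T [A ( [T [A ( [T [A bool]] )] => [T [A bool]]] )] => [T [A str] => [T [A b]]]]

6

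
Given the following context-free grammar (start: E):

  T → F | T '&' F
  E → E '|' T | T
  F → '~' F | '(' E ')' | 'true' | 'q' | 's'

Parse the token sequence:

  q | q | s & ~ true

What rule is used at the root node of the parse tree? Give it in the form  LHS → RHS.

E → E '|' T

[E [E [E [T [F q]]] | [T [F q]]] | [T [T [F s]] & [F ~ [F true]]]]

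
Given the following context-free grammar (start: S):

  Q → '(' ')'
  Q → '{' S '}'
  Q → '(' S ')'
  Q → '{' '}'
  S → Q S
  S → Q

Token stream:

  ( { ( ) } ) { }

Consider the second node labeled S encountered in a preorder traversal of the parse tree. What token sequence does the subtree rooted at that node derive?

{ ( ) }

[S [Q ( [S [Q { [S [Q ( )]] }]] )] [S [Q { }]]]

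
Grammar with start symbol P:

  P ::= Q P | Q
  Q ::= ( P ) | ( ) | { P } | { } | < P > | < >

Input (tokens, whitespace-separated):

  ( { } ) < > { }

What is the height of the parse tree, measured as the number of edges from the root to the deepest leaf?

4

[P [Q ( [P [Q { }]] )] [P [Q < >] [P [Q { }]]]]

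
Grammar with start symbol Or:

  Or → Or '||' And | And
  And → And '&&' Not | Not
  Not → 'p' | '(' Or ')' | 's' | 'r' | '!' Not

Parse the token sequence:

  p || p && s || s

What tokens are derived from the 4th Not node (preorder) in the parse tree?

s

[Or [Or [Or [And [Not p]]] || [And [And [Not p]] && [Not s]]] || [And [Not s]]]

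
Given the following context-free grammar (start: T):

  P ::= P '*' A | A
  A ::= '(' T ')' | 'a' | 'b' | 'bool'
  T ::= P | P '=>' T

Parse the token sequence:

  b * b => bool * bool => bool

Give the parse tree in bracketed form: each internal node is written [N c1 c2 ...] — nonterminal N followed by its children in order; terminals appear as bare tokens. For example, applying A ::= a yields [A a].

[T [P [P [A b]] * [A b]] => [T [P [P [A bool]] * [A bool]] => [T [P [A bool]]]]]

T
P => T
P * A => T
A * A => T
b * A => T
b * b => T
b * b => P => T
b * b => P * A => T
b * b => A * A => T
b * b => bool * A => T
b * b => bool * bool => T
b * b => bool * bool => P
b * b => bool * bool => A
b * b => bool * bool => bool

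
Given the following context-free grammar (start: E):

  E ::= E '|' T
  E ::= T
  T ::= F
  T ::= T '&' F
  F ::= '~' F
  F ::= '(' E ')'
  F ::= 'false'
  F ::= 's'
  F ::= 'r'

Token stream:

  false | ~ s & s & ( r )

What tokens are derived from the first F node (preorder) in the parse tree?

false

[E [E [T [F false]]] | [T [T [T [F ~ [F s]]] & [F s]] & [F ( [E [T [F r]]] )]]]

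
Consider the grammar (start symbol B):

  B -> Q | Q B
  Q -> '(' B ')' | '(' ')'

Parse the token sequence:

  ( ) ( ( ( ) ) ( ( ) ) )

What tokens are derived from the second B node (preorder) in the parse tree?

[B [Q ( )] [B [Q ( [B [Q ( [B [Q ( )]] )] [B [Q ( [B [Q ( )]] )]]] )]]]

( ( ( ) ) ( ( ) ) )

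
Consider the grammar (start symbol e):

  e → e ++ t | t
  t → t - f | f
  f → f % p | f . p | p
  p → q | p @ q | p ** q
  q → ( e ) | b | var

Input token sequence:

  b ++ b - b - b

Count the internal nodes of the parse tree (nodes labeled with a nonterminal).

18

[e [e [t [f [p [q b]]]]] ++ [t [t [t [f [p [q b]]]] - [f [p [q b]]]] - [f [p [q b]]]]]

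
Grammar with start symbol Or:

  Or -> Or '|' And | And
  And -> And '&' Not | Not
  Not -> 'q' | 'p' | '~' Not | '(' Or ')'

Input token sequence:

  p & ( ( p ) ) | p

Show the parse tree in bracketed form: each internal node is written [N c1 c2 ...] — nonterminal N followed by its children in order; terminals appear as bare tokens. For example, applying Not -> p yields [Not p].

[Or [Or [And [And [Not p]] & [Not ( [Or [And [Not ( [Or [And [Not p]]] )]]] )]]] | [And [Not p]]]

Or
Or | And
And | And
And & Not | And
Not & Not | And
p & Not | And
p & ( Or ) | And
p & ( And ) | And
p & ( Not ) | And
p & ( ( Or ) ) | And
p & ( ( And ) ) | And
p & ( ( Not ) ) | And
p & ( ( p ) ) | And
p & ( ( p ) ) | Not
p & ( ( p ) ) | p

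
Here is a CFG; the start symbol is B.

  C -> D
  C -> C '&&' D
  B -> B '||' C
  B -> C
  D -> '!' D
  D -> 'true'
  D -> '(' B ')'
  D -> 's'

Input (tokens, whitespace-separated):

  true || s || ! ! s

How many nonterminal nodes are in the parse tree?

[B [B [B [C [D true]]] || [C [D s]]] || [C [D ! [D ! [D s]]]]]

11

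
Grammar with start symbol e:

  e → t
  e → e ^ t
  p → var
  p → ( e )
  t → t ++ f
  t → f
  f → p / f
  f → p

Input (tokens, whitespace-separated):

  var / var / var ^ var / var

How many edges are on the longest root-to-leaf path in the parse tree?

[e [e [t [f [p var] / [f [p var] / [f [p var]]]]]] ^ [t [f [p var] / [f [p var]]]]]

7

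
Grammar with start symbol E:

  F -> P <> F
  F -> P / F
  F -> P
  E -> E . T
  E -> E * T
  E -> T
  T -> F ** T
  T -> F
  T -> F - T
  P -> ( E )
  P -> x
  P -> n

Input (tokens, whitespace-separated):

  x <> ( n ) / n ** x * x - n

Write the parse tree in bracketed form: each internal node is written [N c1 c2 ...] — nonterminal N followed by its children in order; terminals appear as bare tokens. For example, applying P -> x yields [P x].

E
E * T
T * T
F ** T * T
P <> F ** T * T
x <> F ** T * T
x <> P / F ** T * T
x <> ( E ) / F ** T * T
x <> ( T ) / F ** T * T
x <> ( F ) / F ** T * T
x <> ( P ) / F ** T * T
x <> ( n ) / F ** T * T
x <> ( n ) / P ** T * T
x <> ( n ) / n ** T * T
x <> ( n ) / n ** F * T
x <> ( n ) / n ** P * T
x <> ( n ) / n ** x * T
x <> ( n ) / n ** x * F - T
x <> ( n ) / n ** x * P - T
x <> ( n ) / n ** x * x - T
x <> ( n ) / n ** x * x - F
x <> ( n ) / n ** x * x - P
x <> ( n ) / n ** x * x - n

[E [E [T [F [P x] <> [F [P ( [E [T [F [P n]]]] )] / [F [P n]]]] ** [T [F [P x]]]]] * [T [F [P x]] - [T [F [P n]]]]]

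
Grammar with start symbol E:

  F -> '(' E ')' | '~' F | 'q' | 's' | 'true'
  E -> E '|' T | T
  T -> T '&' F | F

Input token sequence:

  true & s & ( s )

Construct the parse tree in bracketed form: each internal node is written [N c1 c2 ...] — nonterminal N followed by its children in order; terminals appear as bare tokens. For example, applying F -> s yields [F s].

E
T
T & F
T & F & F
F & F & F
true & F & F
true & s & F
true & s & ( E )
true & s & ( T )
true & s & ( F )
true & s & ( s )

[E [T [T [T [F true]] & [F s]] & [F ( [E [T [F s]]] )]]]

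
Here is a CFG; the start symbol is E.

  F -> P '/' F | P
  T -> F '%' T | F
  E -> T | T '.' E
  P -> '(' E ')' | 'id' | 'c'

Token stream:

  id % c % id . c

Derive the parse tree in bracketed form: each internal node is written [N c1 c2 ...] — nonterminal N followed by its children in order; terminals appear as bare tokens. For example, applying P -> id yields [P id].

E
T . E
F % T . E
P % T . E
id % T . E
id % F % T . E
id % P % T . E
id % c % T . E
id % c % F . E
id % c % P . E
id % c % id . E
id % c % id . T
id % c % id . F
id % c % id . P
id % c % id . c

[E [T [F [P id]] % [T [F [P c]] % [T [F [P id]]]]] . [E [T [F [P c]]]]]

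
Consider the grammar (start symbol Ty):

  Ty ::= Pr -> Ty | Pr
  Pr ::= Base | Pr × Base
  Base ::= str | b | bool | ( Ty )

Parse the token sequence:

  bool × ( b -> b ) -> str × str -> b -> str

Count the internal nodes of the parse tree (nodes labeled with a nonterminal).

[Ty [Pr [Pr [Base bool]] × [Base ( [Ty [Pr [Base b]] -> [Ty [Pr [Base b]]]] )]] -> [Ty [Pr [Pr [Base str]] × [Base str]] -> [Ty [Pr [Base b]] -> [Ty [Pr [Base str]]]]]]

22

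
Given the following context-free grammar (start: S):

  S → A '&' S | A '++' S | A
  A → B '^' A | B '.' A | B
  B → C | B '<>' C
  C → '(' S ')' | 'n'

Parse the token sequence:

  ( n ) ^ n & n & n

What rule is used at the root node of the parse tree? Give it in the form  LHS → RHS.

[S [A [B [C ( [S [A [B [C n]]]] )]] ^ [A [B [C n]]]] & [S [A [B [C n]]] & [S [A [B [C n]]]]]]

S → A '&' S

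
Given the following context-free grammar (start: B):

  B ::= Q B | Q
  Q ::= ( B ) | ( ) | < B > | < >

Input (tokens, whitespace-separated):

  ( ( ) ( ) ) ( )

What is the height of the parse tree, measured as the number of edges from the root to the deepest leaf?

[B [Q ( [B [Q ( )] [B [Q ( )]]] )] [B [Q ( )]]]

5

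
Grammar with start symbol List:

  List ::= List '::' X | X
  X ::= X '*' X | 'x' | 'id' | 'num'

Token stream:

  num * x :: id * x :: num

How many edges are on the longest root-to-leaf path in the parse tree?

5

[List [List [List [X [X num] * [X x]]] :: [X [X id] * [X x]]] :: [X num]]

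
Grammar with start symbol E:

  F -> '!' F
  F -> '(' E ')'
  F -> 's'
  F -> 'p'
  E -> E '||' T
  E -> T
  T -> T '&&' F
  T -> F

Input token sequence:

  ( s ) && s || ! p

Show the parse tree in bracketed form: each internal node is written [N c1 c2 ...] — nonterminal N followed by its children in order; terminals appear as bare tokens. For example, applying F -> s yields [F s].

[E [E [T [T [F ( [E [T [F s]]] )]] && [F s]]] || [T [F ! [F p]]]]

E
E || T
T || T
T && F || T
F && F || T
( E ) && F || T
( T ) && F || T
( F ) && F || T
( s ) && F || T
( s ) && s || T
( s ) && s || F
( s ) && s || ! F
( s ) && s || ! p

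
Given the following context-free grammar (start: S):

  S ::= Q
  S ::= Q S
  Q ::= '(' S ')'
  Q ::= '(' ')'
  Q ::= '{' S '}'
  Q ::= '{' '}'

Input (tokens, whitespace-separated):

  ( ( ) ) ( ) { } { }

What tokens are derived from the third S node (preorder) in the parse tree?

[S [Q ( [S [Q ( )]] )] [S [Q ( )] [S [Q { }] [S [Q { }]]]]]

( ) { } { }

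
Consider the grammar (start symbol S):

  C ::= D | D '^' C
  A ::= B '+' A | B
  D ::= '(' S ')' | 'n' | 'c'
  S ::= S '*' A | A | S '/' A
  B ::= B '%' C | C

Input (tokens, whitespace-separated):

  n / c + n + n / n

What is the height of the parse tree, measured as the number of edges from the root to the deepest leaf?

8

[S [S [S [A [B [C [D n]]]]] / [A [B [C [D c]]] + [A [B [C [D n]]] + [A [B [C [D n]]]]]]] / [A [B [C [D n]]]]]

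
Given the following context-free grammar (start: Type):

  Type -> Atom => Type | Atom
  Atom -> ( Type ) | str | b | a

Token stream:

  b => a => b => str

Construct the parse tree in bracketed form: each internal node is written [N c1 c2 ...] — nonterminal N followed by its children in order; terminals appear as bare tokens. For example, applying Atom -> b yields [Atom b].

Type
Atom => Type
b => Type
b => Atom => Type
b => a => Type
b => a => Atom => Type
b => a => b => Type
b => a => b => Atom
b => a => b => str

[Type [Atom b] => [Type [Atom a] => [Type [Atom b] => [Type [Atom str]]]]]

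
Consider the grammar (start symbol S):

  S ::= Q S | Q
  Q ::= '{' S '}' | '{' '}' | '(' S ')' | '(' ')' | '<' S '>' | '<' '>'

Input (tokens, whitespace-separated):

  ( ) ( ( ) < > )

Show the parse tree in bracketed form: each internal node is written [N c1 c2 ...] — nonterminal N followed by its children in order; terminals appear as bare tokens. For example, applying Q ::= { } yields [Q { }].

S
Q S
( ) S
( ) Q
( ) ( S )
( ) ( Q S )
( ) ( ( ) S )
( ) ( ( ) Q )
( ) ( ( ) < > )

[S [Q ( )] [S [Q ( [S [Q ( )] [S [Q < >]]] )]]]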